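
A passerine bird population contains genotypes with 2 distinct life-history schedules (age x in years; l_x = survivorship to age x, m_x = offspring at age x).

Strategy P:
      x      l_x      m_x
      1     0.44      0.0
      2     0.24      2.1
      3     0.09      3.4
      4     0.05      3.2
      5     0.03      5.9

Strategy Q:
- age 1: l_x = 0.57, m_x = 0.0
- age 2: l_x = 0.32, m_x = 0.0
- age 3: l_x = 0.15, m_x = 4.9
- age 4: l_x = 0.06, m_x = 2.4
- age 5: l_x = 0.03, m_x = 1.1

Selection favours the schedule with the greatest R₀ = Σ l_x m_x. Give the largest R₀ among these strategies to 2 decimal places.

Strategy P: R₀ = 0.44×0.0 + 0.24×2.1 + 0.09×3.4 + 0.05×3.2 + 0.03×5.9 = 1.1470
Strategy Q: R₀ = 0.57×0.0 + 0.32×0.0 + 0.15×4.9 + 0.06×2.4 + 0.03×1.1 = 0.9120
Highest R₀: strategy P with 1.1470.

1.15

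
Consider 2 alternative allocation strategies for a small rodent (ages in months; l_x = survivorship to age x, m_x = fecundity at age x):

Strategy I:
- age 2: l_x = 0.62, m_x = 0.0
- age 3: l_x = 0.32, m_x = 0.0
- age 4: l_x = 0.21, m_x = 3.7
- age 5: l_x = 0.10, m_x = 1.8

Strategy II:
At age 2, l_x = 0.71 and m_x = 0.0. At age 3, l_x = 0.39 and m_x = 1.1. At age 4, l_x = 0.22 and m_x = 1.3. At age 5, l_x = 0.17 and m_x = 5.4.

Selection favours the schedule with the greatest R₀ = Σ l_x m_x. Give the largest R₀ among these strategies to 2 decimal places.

Strategy I: R₀ = 0.62×0.0 + 0.32×0.0 + 0.21×3.7 + 0.10×1.8 = 0.9570
Strategy II: R₀ = 0.71×0.0 + 0.39×1.1 + 0.22×1.3 + 0.17×5.4 = 1.6330
Highest R₀: strategy II with 1.6330.

1.63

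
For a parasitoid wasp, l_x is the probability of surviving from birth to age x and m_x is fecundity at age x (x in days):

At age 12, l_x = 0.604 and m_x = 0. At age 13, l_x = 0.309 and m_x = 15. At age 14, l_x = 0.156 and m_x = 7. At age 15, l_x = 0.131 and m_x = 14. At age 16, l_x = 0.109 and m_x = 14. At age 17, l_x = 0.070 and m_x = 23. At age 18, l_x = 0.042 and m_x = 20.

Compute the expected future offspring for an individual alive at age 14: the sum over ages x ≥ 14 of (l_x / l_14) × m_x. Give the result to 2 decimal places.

44.24

l_14 = 0.156. Conditional survival from age 14 to x is l_x / l_14.
  x=14: (0.156/0.156) × 7 = 7.0000
  x=15: (0.131/0.156) × 14 = 11.7564
  x=16: (0.109/0.156) × 14 = 9.7821
  x=17: (0.070/0.156) × 23 = 10.3205
  x=18: (0.042/0.156) × 20 = 5.3846
Sum = 7.0000 + 11.7564 + 9.7821 + 10.3205 + 5.3846 = 44.2436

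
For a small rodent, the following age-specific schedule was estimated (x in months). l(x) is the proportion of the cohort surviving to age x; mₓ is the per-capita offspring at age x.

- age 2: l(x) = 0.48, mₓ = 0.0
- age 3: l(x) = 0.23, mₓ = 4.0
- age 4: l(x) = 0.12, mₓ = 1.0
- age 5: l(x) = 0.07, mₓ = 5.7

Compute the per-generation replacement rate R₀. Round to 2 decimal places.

R₀ = Σ l(x) mₓ:
  age 2: 0.48 × 0.0 = 0.0000
  age 3: 0.23 × 4.0 = 0.9200
  age 4: 0.12 × 1.0 = 0.1200
  age 5: 0.07 × 5.7 = 0.3990
R₀ = 0.0000 + 0.9200 + 0.1200 + 0.3990 = 1.4390

1.44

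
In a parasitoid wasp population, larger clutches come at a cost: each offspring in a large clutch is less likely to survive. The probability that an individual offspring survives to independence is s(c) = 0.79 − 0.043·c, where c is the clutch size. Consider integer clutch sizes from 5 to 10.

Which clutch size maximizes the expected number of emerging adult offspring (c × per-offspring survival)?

Expected emerging adult offspring = c × s(c):
  c=5: 5 × 0.575 = 2.875
  c=6: 6 × 0.532 = 3.192
  c=7: 7 × 0.489 = 3.423
  c=8: 8 × 0.446 = 3.568
  c=9: 9 × 0.403 = 3.627
  c=10: 10 × 0.360 = 3.600
Maximum at c = 9 (3.627 emerging adult offspring).

9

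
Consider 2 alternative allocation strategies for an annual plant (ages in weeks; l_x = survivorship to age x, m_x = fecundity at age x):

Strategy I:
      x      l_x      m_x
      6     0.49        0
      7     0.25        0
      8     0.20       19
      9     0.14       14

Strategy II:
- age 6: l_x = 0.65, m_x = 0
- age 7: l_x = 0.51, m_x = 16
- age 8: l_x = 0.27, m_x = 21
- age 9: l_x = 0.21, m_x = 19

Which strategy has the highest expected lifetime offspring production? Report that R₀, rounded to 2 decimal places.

17.82

Strategy I: R₀ = 0.49×0 + 0.25×0 + 0.20×19 + 0.14×14 = 5.7600
Strategy II: R₀ = 0.65×0 + 0.51×16 + 0.27×21 + 0.21×19 = 17.8200
Highest R₀: strategy II with 17.8200.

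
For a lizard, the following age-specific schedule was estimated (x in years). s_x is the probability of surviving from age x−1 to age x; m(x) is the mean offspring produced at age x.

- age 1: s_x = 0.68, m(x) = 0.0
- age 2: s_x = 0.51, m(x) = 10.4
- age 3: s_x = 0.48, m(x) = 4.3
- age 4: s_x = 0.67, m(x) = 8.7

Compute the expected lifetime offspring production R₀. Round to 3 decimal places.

Survivorship from birth: l_x = s_1·s_2·…·s_x.
  l_1 = 0.68000
  l_2 = 0.34680
  l_3 = 0.16646
  l_4 = 0.11153
R₀ = Σ l_x m(x):
  age 1: 0.68000 × 0.0 = 0.0000
  age 2: 0.34680 × 10.4 = 3.6067
  age 3: 0.16646 × 4.3 = 0.7158
  age 4: 0.11153 × 8.7 = 0.9703
R₀ = 0.0000 + 3.6067 + 0.7158 + 0.9703 = 5.2928

5.293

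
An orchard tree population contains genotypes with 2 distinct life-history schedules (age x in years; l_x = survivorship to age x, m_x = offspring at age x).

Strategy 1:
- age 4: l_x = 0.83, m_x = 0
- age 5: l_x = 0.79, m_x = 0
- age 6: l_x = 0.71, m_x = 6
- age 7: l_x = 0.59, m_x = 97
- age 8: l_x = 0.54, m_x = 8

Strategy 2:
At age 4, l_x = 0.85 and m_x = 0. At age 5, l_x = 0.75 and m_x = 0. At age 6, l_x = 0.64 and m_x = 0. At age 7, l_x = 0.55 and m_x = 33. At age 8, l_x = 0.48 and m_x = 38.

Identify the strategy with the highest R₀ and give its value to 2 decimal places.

65.81

Strategy 1: R₀ = 0.83×0 + 0.79×0 + 0.71×6 + 0.59×97 + 0.54×8 = 65.8100
Strategy 2: R₀ = 0.85×0 + 0.75×0 + 0.64×0 + 0.55×33 + 0.48×38 = 36.3900
Highest R₀: strategy 1 with 65.8100.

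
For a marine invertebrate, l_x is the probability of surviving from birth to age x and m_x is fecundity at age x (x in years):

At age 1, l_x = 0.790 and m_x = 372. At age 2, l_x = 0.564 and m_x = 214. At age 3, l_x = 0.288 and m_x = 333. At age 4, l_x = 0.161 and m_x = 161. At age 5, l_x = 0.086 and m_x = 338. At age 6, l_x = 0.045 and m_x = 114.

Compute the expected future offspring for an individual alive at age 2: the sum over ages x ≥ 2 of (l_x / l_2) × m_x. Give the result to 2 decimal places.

l_2 = 0.564. Conditional survival from age 2 to x is l_x / l_2.
  x=2: (0.564/0.564) × 214 = 214.0000
  x=3: (0.288/0.564) × 333 = 170.0426
  x=4: (0.161/0.564) × 161 = 45.9592
  x=5: (0.086/0.564) × 338 = 51.5390
  x=6: (0.045/0.564) × 114 = 9.0957
Sum = 214.0000 + 170.0426 + 45.9592 + 51.5390 + 9.0957 = 490.6365

490.64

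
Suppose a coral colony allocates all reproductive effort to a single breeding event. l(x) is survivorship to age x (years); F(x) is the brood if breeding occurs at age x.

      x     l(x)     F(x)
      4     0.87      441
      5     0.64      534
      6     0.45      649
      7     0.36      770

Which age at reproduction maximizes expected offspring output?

Expected offspring if breeding at age x = l(x) × F(x):
  age 4: 0.87 × 441 = 383.670
  age 5: 0.64 × 534 = 341.760
  age 6: 0.45 × 649 = 292.050
  age 7: 0.36 × 770 = 277.200
Maximum at age 4 (383.670).

4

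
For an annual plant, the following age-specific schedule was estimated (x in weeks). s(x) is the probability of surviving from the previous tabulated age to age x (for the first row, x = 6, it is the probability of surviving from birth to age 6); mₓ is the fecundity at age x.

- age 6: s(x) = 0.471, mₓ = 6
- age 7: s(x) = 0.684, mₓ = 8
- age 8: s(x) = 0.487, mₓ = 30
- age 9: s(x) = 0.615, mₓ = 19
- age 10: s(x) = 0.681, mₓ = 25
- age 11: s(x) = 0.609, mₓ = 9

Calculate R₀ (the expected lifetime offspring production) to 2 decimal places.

Survivorship from birth: l_x = s_6·s_7·…·s_x.
  l_6 = 0.47100
  l_7 = 0.32216
  l_8 = 0.15689
  l_9 = 0.09649
  l_10 = 0.06571
  l_11 = 0.04002
R₀ = Σ l_x mₓ:
  age 6: 0.47100 × 6 = 2.8260
  age 7: 0.32216 × 8 = 2.5773
  age 8: 0.15689 × 30 = 4.7067
  age 9: 0.09649 × 19 = 1.8333
  age 10: 0.06571 × 25 = 1.6428
  age 11: 0.04002 × 9 = 0.3602
R₀ = 2.8260 + 2.5773 + 4.7067 + 1.8333 + 1.6428 + 0.3602 = 13.9462

13.95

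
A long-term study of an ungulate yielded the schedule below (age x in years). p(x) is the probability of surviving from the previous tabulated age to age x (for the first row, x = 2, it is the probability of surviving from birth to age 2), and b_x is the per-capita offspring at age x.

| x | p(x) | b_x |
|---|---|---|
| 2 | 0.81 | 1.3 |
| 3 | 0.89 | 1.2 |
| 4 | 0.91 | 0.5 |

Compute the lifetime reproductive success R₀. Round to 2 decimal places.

Survivorship from birth: l_x = p_2·p_3·…·p_x.
  l_2 = 0.81000
  l_3 = 0.72090
  l_4 = 0.65602
R₀ = Σ l_x b_x:
  age 2: 0.81000 × 1.3 = 1.0530
  age 3: 0.72090 × 1.2 = 0.8651
  age 4: 0.65602 × 0.5 = 0.3280
R₀ = 1.0530 + 0.8651 + 0.3280 = 2.2461

2.25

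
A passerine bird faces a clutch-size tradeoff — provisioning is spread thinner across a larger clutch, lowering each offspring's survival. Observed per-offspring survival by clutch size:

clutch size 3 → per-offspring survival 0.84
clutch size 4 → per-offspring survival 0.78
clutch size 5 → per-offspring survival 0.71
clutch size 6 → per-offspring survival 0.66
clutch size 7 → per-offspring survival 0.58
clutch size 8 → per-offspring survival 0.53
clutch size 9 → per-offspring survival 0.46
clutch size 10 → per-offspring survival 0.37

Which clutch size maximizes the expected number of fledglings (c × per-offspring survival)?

Expected fledglings = c × s(c):
  c=3: 3 × 0.84 = 2.520
  c=4: 4 × 0.78 = 3.120
  c=5: 5 × 0.71 = 3.550
  c=6: 6 × 0.66 = 3.960
  c=7: 7 × 0.58 = 4.060
  c=8: 8 × 0.53 = 4.240
  c=9: 9 × 0.46 = 4.140
  c=10: 10 × 0.37 = 3.700
Maximum at c = 8 (4.240 fledglings).

8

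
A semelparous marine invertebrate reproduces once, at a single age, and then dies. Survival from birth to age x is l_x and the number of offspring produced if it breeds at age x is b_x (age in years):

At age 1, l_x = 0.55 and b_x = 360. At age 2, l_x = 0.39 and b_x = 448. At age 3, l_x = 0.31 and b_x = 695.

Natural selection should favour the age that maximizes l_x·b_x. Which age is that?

3

Expected offspring if breeding at age x = l_x × b_x:
  age 1: 0.55 × 360 = 198.000
  age 2: 0.39 × 448 = 174.720
  age 3: 0.31 × 695 = 215.450
Maximum at age 3 (215.450).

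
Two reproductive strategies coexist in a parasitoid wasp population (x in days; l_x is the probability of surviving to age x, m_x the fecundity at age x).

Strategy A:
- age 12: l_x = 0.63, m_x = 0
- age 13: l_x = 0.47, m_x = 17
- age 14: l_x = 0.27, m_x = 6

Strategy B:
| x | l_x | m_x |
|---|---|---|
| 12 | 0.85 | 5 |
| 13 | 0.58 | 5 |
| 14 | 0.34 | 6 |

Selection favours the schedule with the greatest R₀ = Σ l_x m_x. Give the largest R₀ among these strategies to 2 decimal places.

Strategy A: R₀ = 0.63×0 + 0.47×17 + 0.27×6 = 9.6100
Strategy B: R₀ = 0.85×5 + 0.58×5 + 0.34×6 = 9.1900
Highest R₀: strategy A with 9.6100.

9.61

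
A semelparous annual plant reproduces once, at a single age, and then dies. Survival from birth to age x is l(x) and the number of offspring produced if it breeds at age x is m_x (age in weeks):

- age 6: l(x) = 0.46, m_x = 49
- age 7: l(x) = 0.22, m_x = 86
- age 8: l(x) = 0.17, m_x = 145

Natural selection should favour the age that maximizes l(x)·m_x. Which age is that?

Expected offspring if breeding at age x = l(x) × m_x:
  age 6: 0.46 × 49 = 22.540
  age 7: 0.22 × 86 = 18.920
  age 8: 0.17 × 145 = 24.650
Maximum at age 8 (24.650).

8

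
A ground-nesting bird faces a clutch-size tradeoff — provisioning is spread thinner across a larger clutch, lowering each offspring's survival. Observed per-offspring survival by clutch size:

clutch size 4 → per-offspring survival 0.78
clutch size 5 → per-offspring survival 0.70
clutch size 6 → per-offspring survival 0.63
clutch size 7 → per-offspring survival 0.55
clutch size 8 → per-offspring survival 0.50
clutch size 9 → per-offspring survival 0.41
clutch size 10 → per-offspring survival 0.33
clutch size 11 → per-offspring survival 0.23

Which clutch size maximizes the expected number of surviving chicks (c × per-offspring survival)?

8

Expected surviving chicks = c × s(c):
  c=4: 4 × 0.78 = 3.120
  c=5: 5 × 0.70 = 3.500
  c=6: 6 × 0.63 = 3.780
  c=7: 7 × 0.55 = 3.850
  c=8: 8 × 0.50 = 4.000
  c=9: 9 × 0.41 = 3.690
  c=10: 10 × 0.33 = 3.300
  c=11: 11 × 0.23 = 2.530
Maximum at c = 8 (4.000 surviving chicks).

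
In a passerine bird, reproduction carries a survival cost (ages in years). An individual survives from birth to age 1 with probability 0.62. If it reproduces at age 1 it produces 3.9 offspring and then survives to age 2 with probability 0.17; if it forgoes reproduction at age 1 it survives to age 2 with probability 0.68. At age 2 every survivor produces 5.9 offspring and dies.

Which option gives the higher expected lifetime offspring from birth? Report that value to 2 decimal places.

breed at age 1: R₀ = 0.62 × (3.9 + 0.17 × 5.9) = 0.62 × 4.9030 = 3.0399
delay to age 2: R₀ = 0.62 × (0.68 × 5.9) = 0.62 × 4.0120 = 2.4874
Higher: breed at age 1 (3.0399).

3.04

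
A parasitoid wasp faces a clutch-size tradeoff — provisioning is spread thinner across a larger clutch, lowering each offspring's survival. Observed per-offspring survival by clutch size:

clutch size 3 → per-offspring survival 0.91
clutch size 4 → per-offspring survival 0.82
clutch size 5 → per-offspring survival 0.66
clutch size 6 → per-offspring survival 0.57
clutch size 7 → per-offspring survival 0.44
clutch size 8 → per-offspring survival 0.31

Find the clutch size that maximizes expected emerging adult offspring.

6

Expected emerging adult offspring = c × s(c):
  c=3: 3 × 0.91 = 2.730
  c=4: 4 × 0.82 = 3.280
  c=5: 5 × 0.66 = 3.300
  c=6: 6 × 0.57 = 3.420
  c=7: 7 × 0.44 = 3.080
  c=8: 8 × 0.31 = 2.480
Maximum at c = 6 (3.420 emerging adult offspring).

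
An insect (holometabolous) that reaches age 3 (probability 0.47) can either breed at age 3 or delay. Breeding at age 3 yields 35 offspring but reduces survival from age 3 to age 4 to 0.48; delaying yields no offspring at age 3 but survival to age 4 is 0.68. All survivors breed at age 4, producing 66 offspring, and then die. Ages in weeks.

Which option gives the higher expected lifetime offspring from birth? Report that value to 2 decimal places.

breed at age 3: R₀ = 0.47 × (35 + 0.48 × 66) = 0.47 × 66.6800 = 31.3396
delay to age 4: R₀ = 0.47 × (0.68 × 66) = 0.47 × 44.8800 = 21.0936
Higher: breed at age 3 (31.3396).

31.34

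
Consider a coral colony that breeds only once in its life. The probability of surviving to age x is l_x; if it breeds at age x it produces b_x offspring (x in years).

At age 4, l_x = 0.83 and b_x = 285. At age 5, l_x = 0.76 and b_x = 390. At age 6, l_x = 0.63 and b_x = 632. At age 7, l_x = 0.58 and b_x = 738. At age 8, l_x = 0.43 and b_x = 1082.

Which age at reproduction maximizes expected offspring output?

Expected offspring if breeding at age x = l_x × b_x:
  age 4: 0.83 × 285 = 236.550
  age 5: 0.76 × 390 = 296.400
  age 6: 0.63 × 632 = 398.160
  age 7: 0.58 × 738 = 428.040
  age 8: 0.43 × 1082 = 465.260
Maximum at age 8 (465.260).

8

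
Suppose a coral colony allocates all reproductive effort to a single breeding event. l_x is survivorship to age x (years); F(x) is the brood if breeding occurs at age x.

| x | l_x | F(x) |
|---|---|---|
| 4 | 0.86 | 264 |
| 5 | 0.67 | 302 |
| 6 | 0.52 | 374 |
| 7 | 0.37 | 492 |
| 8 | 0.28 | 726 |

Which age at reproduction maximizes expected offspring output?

4

Expected offspring if breeding at age x = l_x × F(x):
  age 4: 0.86 × 264 = 227.040
  age 5: 0.67 × 302 = 202.340
  age 6: 0.52 × 374 = 194.480
  age 7: 0.37 × 492 = 182.040
  age 8: 0.28 × 726 = 203.280
Maximum at age 4 (227.040).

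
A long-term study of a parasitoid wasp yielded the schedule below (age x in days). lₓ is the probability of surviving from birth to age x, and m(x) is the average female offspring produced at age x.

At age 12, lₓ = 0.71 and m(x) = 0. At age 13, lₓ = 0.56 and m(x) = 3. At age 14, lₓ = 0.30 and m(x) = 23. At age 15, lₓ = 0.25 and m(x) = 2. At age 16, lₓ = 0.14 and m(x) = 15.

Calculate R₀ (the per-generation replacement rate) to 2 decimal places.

11.18

R₀ = Σ lₓ m(x):
  age 12: 0.71 × 0 = 0.0000
  age 13: 0.56 × 3 = 1.6800
  age 14: 0.30 × 23 = 6.9000
  age 15: 0.25 × 2 = 0.5000
  age 16: 0.14 × 15 = 2.1000
R₀ = 0.0000 + 1.6800 + 6.9000 + 0.5000 + 2.1000 = 11.1800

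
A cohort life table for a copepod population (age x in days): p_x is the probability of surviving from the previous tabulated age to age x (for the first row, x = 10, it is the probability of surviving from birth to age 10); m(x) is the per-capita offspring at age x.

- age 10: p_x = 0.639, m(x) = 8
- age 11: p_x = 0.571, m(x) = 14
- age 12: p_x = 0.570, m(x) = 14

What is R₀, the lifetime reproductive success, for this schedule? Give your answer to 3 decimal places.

Survivorship from birth: l_x = p_10·p_11·…·p_x.
  l_10 = 0.63900
  l_11 = 0.36487
  l_12 = 0.20798
R₀ = Σ l_x m(x):
  age 10: 0.63900 × 8 = 5.1120
  age 11: 0.36487 × 14 = 5.1082
  age 12: 0.20798 × 14 = 2.9117
R₀ = 5.1120 + 5.1082 + 2.9117 = 13.1319

13.132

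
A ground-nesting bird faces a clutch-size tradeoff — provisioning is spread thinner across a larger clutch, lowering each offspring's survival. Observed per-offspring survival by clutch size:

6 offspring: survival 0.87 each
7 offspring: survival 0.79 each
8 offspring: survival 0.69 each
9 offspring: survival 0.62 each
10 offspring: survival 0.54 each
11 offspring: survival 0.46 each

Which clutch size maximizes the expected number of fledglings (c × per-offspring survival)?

Expected fledglings = c × s(c):
  c=6: 6 × 0.87 = 5.220
  c=7: 7 × 0.79 = 5.530
  c=8: 8 × 0.69 = 5.520
  c=9: 9 × 0.62 = 5.580
  c=10: 10 × 0.54 = 5.400
  c=11: 11 × 0.46 = 5.060
Maximum at c = 9 (5.580 fledglings).

9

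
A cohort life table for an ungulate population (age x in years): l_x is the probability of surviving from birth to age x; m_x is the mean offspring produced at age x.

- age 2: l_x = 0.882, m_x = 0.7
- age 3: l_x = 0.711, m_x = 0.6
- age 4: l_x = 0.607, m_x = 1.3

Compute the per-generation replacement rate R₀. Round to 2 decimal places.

R₀ = Σ l_x m_x:
  age 2: 0.882 × 0.7 = 0.6174
  age 3: 0.711 × 0.6 = 0.4266
  age 4: 0.607 × 1.3 = 0.7891
R₀ = 0.6174 + 0.4266 + 0.7891 = 1.8331

1.83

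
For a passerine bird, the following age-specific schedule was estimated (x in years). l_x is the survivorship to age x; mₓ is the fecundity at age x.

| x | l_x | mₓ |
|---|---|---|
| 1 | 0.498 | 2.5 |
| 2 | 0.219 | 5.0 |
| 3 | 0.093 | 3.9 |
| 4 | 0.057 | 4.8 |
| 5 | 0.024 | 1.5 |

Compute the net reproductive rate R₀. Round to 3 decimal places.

R₀ = Σ l_x mₓ:
  age 1: 0.498 × 2.5 = 1.2450
  age 2: 0.219 × 5.0 = 1.0950
  age 3: 0.093 × 3.9 = 0.3627
  age 4: 0.057 × 4.8 = 0.2736
  age 5: 0.024 × 1.5 = 0.0360
R₀ = 1.2450 + 1.0950 + 0.3627 + 0.2736 + 0.0360 = 3.0123

3.012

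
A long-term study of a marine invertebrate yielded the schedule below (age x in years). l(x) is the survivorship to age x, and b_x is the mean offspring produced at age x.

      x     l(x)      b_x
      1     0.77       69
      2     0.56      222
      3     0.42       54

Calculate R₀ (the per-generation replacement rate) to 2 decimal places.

R₀ = Σ l(x) b_x:
  age 1: 0.77 × 69 = 53.1300
  age 2: 0.56 × 222 = 124.3200
  age 3: 0.42 × 54 = 22.6800
R₀ = 53.1300 + 124.3200 + 22.6800 = 200.1300

200.13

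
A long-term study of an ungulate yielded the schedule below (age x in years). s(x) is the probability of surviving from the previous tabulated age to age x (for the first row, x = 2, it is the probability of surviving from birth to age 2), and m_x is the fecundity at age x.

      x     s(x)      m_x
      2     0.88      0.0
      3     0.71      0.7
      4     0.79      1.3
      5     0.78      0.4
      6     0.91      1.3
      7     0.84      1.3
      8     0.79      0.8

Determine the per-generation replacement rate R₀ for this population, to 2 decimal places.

2.26

Survivorship from birth: l_x = s_2·s_3·…·s_x.
  l_2 = 0.88000
  l_3 = 0.62480
  l_4 = 0.49359
  l_5 = 0.38500
  l_6 = 0.35035
  l_7 = 0.29430
  l_8 = 0.23249
R₀ = Σ l_x m_x:
  age 2: 0.88000 × 0.0 = 0.0000
  age 3: 0.62480 × 0.7 = 0.4374
  age 4: 0.49359 × 1.3 = 0.6417
  age 5: 0.38500 × 0.4 = 0.1540
  age 6: 0.35035 × 1.3 = 0.4555
  age 7: 0.29430 × 1.3 = 0.3826
  age 8: 0.23249 × 0.8 = 0.1860
R₀ = 0.0000 + 0.4374 + 0.6417 + 0.1540 + 0.4555 + 0.3826 + 0.1860 = 2.2571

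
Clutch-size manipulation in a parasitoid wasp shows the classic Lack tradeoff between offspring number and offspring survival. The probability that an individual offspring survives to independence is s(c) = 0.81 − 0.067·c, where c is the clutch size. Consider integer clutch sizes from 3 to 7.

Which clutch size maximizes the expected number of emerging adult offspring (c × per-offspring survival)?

Expected emerging adult offspring = c × s(c):
  c=3: 3 × 0.609 = 1.827
  c=4: 4 × 0.542 = 2.168
  c=5: 5 × 0.475 = 2.375
  c=6: 6 × 0.408 = 2.448
  c=7: 7 × 0.341 = 2.387
Maximum at c = 6 (2.448 emerging adult offspring).

6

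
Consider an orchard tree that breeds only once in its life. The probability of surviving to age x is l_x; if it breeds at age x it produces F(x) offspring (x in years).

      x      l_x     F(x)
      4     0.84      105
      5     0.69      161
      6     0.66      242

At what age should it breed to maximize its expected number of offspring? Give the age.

6

Expected offspring if breeding at age x = l_x × F(x):
  age 4: 0.84 × 105 = 88.200
  age 5: 0.69 × 161 = 111.090
  age 6: 0.66 × 242 = 159.720
Maximum at age 6 (159.720).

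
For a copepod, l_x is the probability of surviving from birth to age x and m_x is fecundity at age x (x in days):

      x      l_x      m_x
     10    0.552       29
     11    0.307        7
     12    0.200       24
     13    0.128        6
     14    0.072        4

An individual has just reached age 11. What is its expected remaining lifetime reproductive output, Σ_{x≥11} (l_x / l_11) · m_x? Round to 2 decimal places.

26.07

l_11 = 0.307. Conditional survival from age 11 to x is l_x / l_11.
  x=11: (0.307/0.307) × 7 = 7.0000
  x=12: (0.200/0.307) × 24 = 15.6352
  x=13: (0.128/0.307) × 6 = 2.5016
  x=14: (0.072/0.307) × 4 = 0.9381
Sum = 7.0000 + 15.6352 + 2.5016 + 0.9381 = 26.0749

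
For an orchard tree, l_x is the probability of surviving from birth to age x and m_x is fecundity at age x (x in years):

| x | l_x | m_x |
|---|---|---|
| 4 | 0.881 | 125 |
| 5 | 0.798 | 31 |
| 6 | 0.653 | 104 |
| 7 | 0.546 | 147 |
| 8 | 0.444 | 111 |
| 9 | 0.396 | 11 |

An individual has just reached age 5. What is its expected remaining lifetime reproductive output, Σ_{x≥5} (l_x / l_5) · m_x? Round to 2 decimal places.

l_5 = 0.798. Conditional survival from age 5 to x is l_x / l_5.
  x=5: (0.798/0.798) × 31 = 31.0000
  x=6: (0.653/0.798) × 104 = 85.1028
  x=7: (0.546/0.798) × 147 = 100.5789
  x=8: (0.444/0.798) × 111 = 61.7594
  x=9: (0.396/0.798) × 11 = 5.4586
Sum = 31.0000 + 85.1028 + 100.5789 + 61.7594 + 5.4586 = 283.8997

283.90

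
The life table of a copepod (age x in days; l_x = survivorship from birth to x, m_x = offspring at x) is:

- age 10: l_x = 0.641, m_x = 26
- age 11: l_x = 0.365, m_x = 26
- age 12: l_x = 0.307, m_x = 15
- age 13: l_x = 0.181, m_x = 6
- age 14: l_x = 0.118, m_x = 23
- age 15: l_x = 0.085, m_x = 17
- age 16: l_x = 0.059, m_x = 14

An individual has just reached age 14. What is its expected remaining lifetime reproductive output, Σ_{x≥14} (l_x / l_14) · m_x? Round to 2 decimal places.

l_14 = 0.118. Conditional survival from age 14 to x is l_x / l_14.
  x=14: (0.118/0.118) × 23 = 23.0000
  x=15: (0.085/0.118) × 17 = 12.2458
  x=16: (0.059/0.118) × 14 = 7.0000
Sum = 23.0000 + 12.2458 + 7.0000 = 42.2458

42.25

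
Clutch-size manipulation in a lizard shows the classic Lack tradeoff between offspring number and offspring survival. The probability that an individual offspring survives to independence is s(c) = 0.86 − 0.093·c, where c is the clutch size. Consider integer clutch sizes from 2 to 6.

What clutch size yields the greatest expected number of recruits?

Expected recruits = c × s(c):
  c=2: 2 × 0.674 = 1.348
  c=3: 3 × 0.581 = 1.743
  c=4: 4 × 0.488 = 1.952
  c=5: 5 × 0.395 = 1.975
  c=6: 6 × 0.302 = 1.812
Maximum at c = 5 (1.975 recruits).

5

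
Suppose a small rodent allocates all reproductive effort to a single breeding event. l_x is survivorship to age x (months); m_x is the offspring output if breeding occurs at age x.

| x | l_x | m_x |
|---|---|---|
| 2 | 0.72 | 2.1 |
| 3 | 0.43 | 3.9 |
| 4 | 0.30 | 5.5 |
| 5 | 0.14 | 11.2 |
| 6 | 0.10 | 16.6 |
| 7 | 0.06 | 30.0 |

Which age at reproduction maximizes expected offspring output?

Expected offspring if breeding at age x = l_x × m_x:
  age 2: 0.72 × 2.1 = 1.512
  age 3: 0.43 × 3.9 = 1.677
  age 4: 0.30 × 5.5 = 1.650
  age 5: 0.14 × 11.2 = 1.568
  age 6: 0.10 × 16.6 = 1.660
  age 7: 0.06 × 30.0 = 1.800
Maximum at age 7 (1.800).

7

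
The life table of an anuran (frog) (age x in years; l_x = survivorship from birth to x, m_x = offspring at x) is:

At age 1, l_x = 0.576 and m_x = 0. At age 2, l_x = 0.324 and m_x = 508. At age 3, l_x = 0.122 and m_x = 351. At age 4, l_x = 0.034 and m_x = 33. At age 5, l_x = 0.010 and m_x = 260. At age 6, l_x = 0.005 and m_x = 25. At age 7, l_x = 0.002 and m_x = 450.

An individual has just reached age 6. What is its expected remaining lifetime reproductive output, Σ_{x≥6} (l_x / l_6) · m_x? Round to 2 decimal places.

205.00

l_6 = 0.005. Conditional survival from age 6 to x is l_x / l_6.
  x=6: (0.005/0.005) × 25 = 25.0000
  x=7: (0.002/0.005) × 450 = 180.0000
Sum = 25.0000 + 180.0000 = 205.0000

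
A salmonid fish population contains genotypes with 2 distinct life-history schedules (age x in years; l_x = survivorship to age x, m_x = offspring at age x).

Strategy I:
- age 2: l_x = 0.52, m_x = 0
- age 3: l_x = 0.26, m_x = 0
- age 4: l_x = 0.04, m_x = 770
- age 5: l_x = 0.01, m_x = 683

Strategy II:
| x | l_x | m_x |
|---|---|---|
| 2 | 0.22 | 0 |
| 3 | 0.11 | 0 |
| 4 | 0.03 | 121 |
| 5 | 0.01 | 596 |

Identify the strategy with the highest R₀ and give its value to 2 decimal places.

37.63

Strategy I: R₀ = 0.52×0 + 0.26×0 + 0.04×770 + 0.01×683 = 37.6300
Strategy II: R₀ = 0.22×0 + 0.11×0 + 0.03×121 + 0.01×596 = 9.5900
Highest R₀: strategy I with 37.6300.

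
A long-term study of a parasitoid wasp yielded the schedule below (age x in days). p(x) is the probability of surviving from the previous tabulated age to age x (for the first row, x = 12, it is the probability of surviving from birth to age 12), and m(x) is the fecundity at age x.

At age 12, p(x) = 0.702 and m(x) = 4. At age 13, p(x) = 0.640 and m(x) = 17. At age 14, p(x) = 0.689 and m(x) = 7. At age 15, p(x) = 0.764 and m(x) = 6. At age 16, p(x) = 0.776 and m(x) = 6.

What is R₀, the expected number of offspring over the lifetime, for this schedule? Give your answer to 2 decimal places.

Survivorship from birth: l_x = p_12·p_13·…·p_x.
  l_12 = 0.70200
  l_13 = 0.44928
  l_14 = 0.30955
  l_15 = 0.23650
  l_16 = 0.18352
R₀ = Σ l_x m(x):
  age 12: 0.70200 × 4 = 2.8080
  age 13: 0.44928 × 17 = 7.6378
  age 14: 0.30955 × 7 = 2.1669
  age 15: 0.23650 × 6 = 1.4190
  age 16: 0.18352 × 6 = 1.1011
R₀ = 2.8080 + 7.6378 + 2.1669 + 1.4190 + 1.1011 = 15.1327

15.13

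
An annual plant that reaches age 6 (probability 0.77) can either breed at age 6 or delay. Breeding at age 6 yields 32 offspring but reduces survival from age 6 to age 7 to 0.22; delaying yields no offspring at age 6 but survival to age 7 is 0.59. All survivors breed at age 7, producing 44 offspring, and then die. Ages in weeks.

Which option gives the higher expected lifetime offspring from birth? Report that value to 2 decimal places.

32.09

breed at age 6: R₀ = 0.77 × (32 + 0.22 × 44) = 0.77 × 41.6800 = 32.0936
delay to age 7: R₀ = 0.77 × (0.59 × 44) = 0.77 × 25.9600 = 19.9892
Higher: breed at age 6 (32.0936).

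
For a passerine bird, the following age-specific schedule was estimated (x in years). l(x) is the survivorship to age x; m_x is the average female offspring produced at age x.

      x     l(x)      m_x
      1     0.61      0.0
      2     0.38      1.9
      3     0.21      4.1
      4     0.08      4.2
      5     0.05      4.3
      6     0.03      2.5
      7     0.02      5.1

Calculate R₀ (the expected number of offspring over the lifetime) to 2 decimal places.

R₀ = Σ l(x) m_x:
  age 1: 0.61 × 0.0 = 0.0000
  age 2: 0.38 × 1.9 = 0.7220
  age 3: 0.21 × 4.1 = 0.8610
  age 4: 0.08 × 4.2 = 0.3360
  age 5: 0.05 × 4.3 = 0.2150
  age 6: 0.03 × 2.5 = 0.0750
  age 7: 0.02 × 5.1 = 0.1020
R₀ = 0.0000 + 0.7220 + 0.8610 + 0.3360 + 0.2150 + 0.0750 + 0.1020 = 2.3110

2.31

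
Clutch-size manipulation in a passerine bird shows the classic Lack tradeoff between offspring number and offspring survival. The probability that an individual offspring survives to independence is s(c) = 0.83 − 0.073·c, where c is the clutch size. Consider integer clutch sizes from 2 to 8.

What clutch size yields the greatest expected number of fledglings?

Expected fledglings = c × s(c):
  c=2: 2 × 0.684 = 1.368
  c=3: 3 × 0.611 = 1.833
  c=4: 4 × 0.538 = 2.152
  c=5: 5 × 0.465 = 2.325
  c=6: 6 × 0.392 = 2.352
  c=7: 7 × 0.319 = 2.233
  c=8: 8 × 0.246 = 1.968
Maximum at c = 6 (2.352 fledglings).

6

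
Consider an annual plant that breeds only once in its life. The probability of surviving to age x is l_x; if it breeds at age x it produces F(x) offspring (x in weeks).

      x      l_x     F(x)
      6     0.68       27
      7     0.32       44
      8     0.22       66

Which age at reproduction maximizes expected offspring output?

6

Expected offspring if breeding at age x = l_x × F(x):
  age 6: 0.68 × 27 = 18.360
  age 7: 0.32 × 44 = 14.080
  age 8: 0.22 × 66 = 14.520
Maximum at age 6 (18.360).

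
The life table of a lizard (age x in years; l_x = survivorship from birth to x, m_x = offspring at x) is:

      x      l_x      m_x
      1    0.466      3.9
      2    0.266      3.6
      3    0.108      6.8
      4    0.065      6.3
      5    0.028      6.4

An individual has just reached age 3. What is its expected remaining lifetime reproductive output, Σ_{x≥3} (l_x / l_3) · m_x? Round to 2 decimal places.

l_3 = 0.108. Conditional survival from age 3 to x is l_x / l_3.
  x=3: (0.108/0.108) × 6.8 = 6.8000
  x=4: (0.065/0.108) × 6.3 = 3.7917
  x=5: (0.028/0.108) × 6.4 = 1.6593
Sum = 6.8000 + 3.7917 + 1.6593 = 12.2509

12.25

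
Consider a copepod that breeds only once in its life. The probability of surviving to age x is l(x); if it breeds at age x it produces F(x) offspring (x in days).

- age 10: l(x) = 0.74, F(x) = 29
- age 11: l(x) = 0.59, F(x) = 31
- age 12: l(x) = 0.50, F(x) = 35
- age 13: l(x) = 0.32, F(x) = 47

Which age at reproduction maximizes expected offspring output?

10

Expected offspring if breeding at age x = l(x) × F(x):
  age 10: 0.74 × 29 = 21.460
  age 11: 0.59 × 31 = 18.290
  age 12: 0.50 × 35 = 17.500
  age 13: 0.32 × 47 = 15.040
Maximum at age 10 (21.460).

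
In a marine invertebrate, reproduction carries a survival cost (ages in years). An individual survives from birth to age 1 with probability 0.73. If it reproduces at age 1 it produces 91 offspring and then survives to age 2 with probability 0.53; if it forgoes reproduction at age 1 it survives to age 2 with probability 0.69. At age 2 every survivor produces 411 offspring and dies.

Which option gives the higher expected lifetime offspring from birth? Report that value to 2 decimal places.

breed at age 1: R₀ = 0.73 × (91 + 0.53 × 411) = 0.73 × 308.8300 = 225.4459
delay to age 2: R₀ = 0.73 × (0.69 × 411) = 0.73 × 283.5900 = 207.0207
Higher: breed at age 1 (225.4459).

225.45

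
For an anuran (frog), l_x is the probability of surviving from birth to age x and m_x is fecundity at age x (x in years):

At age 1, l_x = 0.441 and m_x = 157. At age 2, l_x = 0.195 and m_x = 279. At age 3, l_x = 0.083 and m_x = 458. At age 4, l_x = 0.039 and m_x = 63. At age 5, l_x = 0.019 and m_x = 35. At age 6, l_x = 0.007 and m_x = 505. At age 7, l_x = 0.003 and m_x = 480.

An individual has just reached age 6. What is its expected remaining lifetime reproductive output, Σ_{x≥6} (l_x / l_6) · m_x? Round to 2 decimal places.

710.71

l_6 = 0.007. Conditional survival from age 6 to x is l_x / l_6.
  x=6: (0.007/0.007) × 505 = 505.0000
  x=7: (0.003/0.007) × 480 = 205.7143
Sum = 505.0000 + 205.7143 = 710.7143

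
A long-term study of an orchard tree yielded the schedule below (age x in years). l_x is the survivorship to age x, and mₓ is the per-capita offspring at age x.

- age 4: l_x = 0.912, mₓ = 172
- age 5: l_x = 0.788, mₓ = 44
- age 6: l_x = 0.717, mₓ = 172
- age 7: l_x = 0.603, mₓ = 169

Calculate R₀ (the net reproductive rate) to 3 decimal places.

R₀ = Σ l_x mₓ:
  age 4: 0.912 × 172 = 156.8640
  age 5: 0.788 × 44 = 34.6720
  age 6: 0.717 × 172 = 123.3240
  age 7: 0.603 × 169 = 101.9070
R₀ = 156.8640 + 34.6720 + 123.3240 + 101.9070 = 416.7670

416.767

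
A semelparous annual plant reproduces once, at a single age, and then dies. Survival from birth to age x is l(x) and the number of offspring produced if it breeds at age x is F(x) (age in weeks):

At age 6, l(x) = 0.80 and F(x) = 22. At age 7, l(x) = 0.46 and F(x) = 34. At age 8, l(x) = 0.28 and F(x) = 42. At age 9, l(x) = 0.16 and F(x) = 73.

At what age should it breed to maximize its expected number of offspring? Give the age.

6

Expected offspring if breeding at age x = l(x) × F(x):
  age 6: 0.80 × 22 = 17.600
  age 7: 0.46 × 34 = 15.640
  age 8: 0.28 × 42 = 11.760
  age 9: 0.16 × 73 = 11.680
Maximum at age 6 (17.600).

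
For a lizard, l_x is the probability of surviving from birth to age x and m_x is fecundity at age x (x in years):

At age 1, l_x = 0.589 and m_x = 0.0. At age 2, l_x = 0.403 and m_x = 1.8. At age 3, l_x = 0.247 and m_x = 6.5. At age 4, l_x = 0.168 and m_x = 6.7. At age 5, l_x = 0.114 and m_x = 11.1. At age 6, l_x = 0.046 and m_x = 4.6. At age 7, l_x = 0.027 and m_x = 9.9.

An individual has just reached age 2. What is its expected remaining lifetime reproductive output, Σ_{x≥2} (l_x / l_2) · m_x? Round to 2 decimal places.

l_2 = 0.403. Conditional survival from age 2 to x is l_x / l_2.
  x=2: (0.403/0.403) × 1.8 = 1.8000
  x=3: (0.247/0.403) × 6.5 = 3.9839
  x=4: (0.168/0.403) × 6.7 = 2.7931
  x=5: (0.114/0.403) × 11.1 = 3.1400
  x=6: (0.046/0.403) × 4.6 = 0.5251
  x=7: (0.027/0.403) × 9.9 = 0.6633
Sum = 1.8000 + 3.9839 + 2.7931 + 3.1400 + 0.5251 + 0.6633 = 12.9052

12.91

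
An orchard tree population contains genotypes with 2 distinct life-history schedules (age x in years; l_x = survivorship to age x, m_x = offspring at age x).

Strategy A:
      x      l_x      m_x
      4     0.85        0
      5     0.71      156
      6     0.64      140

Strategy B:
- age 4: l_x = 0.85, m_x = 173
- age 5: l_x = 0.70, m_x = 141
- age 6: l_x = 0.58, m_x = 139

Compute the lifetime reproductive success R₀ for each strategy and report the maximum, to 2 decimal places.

Strategy A: R₀ = 0.85×0 + 0.71×156 + 0.64×140 = 200.3600
Strategy B: R₀ = 0.85×173 + 0.70×141 + 0.58×139 = 326.3700
Highest R₀: strategy B with 326.3700.

326.37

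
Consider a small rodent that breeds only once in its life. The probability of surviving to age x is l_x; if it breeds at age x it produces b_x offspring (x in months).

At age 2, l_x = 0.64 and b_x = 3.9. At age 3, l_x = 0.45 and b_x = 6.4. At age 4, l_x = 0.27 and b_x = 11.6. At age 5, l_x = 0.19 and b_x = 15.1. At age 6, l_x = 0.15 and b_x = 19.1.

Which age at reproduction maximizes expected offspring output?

Expected offspring if breeding at age x = l_x × b_x:
  age 2: 0.64 × 3.9 = 2.496
  age 3: 0.45 × 6.4 = 2.880
  age 4: 0.27 × 11.6 = 3.132
  age 5: 0.19 × 15.1 = 2.869
  age 6: 0.15 × 19.1 = 2.865
Maximum at age 4 (3.132).

4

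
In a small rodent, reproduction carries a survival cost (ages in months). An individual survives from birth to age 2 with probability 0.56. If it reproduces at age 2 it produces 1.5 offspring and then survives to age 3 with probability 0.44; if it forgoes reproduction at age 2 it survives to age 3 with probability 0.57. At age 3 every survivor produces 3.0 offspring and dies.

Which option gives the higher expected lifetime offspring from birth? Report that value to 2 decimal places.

breed at age 2: R₀ = 0.56 × (1.5 + 0.44 × 3.0) = 0.56 × 2.8200 = 1.5792
delay to age 3: R₀ = 0.56 × (0.57 × 3.0) = 0.56 × 1.7100 = 0.9576
Higher: breed at age 2 (1.5792).

1.58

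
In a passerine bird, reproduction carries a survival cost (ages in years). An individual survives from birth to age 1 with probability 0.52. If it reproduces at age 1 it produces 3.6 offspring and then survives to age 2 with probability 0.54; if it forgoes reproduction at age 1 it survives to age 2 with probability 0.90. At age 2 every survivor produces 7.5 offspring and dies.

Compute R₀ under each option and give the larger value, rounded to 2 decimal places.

3.98

breed at age 1: R₀ = 0.52 × (3.6 + 0.54 × 7.5) = 0.52 × 7.6500 = 3.9780
delay to age 2: R₀ = 0.52 × (0.90 × 7.5) = 0.52 × 6.7500 = 3.5100
Higher: breed at age 1 (3.9780).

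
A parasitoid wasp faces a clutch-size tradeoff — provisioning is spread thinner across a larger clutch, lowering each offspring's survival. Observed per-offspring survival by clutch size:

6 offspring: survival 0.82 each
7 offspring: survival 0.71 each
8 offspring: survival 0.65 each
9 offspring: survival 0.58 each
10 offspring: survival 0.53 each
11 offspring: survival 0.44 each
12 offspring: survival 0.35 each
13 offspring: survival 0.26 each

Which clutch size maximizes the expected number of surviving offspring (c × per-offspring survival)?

Expected surviving offspring = c × s(c):
  c=6: 6 × 0.82 = 4.920
  c=7: 7 × 0.71 = 4.970
  c=8: 8 × 0.65 = 5.200
  c=9: 9 × 0.58 = 5.220
  c=10: 10 × 0.53 = 5.300
  c=11: 11 × 0.44 = 4.840
  c=12: 12 × 0.35 = 4.200
  c=13: 13 × 0.26 = 3.380
Maximum at c = 10 (5.300 surviving offspring).

10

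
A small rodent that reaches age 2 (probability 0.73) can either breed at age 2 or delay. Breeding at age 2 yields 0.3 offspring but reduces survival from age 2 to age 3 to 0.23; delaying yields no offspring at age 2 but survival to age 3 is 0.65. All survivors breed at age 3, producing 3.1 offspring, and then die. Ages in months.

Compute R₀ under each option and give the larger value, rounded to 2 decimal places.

1.47

breed at age 2: R₀ = 0.73 × (0.3 + 0.23 × 3.1) = 0.73 × 1.0130 = 0.7395
delay to age 3: R₀ = 0.73 × (0.65 × 3.1) = 0.73 × 2.0150 = 1.4709
Higher: delay to age 3 (1.4709).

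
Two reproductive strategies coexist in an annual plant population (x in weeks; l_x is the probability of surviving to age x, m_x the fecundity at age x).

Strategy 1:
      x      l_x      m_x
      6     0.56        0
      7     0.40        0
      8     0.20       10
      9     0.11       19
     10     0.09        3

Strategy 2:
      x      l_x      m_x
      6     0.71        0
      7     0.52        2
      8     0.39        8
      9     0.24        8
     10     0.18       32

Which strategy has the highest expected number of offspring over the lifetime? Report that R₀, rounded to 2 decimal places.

Strategy 1: R₀ = 0.56×0 + 0.40×0 + 0.20×10 + 0.11×19 + 0.09×3 = 4.3600
Strategy 2: R₀ = 0.71×0 + 0.52×2 + 0.39×8 + 0.24×8 + 0.18×32 = 11.8400
Highest R₀: strategy 2 with 11.8400.

11.84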